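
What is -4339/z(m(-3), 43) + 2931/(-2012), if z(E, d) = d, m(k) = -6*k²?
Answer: -8856101/86516 ≈ -102.36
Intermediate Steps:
-4339/z(m(-3), 43) + 2931/(-2012) = -4339/43 + 2931/(-2012) = -4339*1/43 + 2931*(-1/2012) = -4339/43 - 2931/2012 = -8856101/86516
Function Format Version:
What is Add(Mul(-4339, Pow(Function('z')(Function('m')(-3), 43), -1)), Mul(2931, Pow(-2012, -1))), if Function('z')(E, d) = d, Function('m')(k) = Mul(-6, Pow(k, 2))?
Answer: Rational(-8856101, 86516) ≈ -102.36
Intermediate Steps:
Add(Mul(-4339, Pow(Function('z')(Function('m')(-3), 43), -1)), Mul(2931, Pow(-2012, -1))) = Add(Mul(-4339, Pow(43, -1)), Mul(2931, Pow(-2012, -1))) = Add(Mul(-4339, Rational(1, 43)), Mul(2931, Rational(-1, 2012))) = Add(Rational(-4339, 43), Rational(-2931, 2012)) = Rational(-8856101, 86516)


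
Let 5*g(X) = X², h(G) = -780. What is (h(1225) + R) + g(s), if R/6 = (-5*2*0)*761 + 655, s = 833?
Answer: 709639/5 ≈ 1.4193e+5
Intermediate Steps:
R = 3930 (R = 6*((-5*2*0)*761 + 655) = 6*(-10*0*761 + 655) = 6*(0*761 + 655) = 6*(0 + 655) = 6*655 = 3930)
g(X) = X²/5
(h(1225) + R) + g(s) = (-780 + 3930) + (⅕)*833² = 3150 + (⅕)*693889 = 3150 + 693889/5 = 709639/5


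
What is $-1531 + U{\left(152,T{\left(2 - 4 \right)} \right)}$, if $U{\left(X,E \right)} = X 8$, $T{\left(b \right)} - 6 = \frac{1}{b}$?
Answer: $-315$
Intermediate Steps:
$T{\left(b \right)} = 6 + \frac{1}{b}$
$U{\left(X,E \right)} = 8 X$
$-1531 + U{\left(152,T{\left(2 - 4 \right)} \right)} = -1531 + 8 \cdot 152 = -1531 + 1216 = -315$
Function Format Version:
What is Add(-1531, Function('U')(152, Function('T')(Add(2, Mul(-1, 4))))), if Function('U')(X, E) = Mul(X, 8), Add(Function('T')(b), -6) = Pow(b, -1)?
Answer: -315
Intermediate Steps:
Function('T')(b) = Add(6, Pow(b, -1))
Function('U')(X, E) = Mul(8, X)
Add(-1531, Function('U')(152, Function('T')(Add(2, Mul(-1, 4))))) = Add(-1531, Mul(8, 152)) = Add(-1531, 1216) = -315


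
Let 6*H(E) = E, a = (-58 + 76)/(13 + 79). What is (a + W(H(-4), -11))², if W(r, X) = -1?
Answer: 1369/2116 ≈ 0.64698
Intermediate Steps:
a = 9/46 (a = 18/92 = 18*(1/92) = 9/46 ≈ 0.19565)
H(E) = E/6
(a + W(H(-4), -11))² = (9/46 - 1)² = (-37/46)² = 1369/2116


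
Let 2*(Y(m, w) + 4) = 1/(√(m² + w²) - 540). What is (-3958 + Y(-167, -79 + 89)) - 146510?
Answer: -39666074662/263611 - √27989/527222 ≈ -1.5047e+5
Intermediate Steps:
Y(m, w) = -4 + 1/(2*(-540 + √(m² + w²))) (Y(m, w) = -4 + 1/(2*(√(m² + w²) - 540)) = -4 + 1/(2*(-540 + √(m² + w²))))
(-3958 + Y(-167, -79 + 89)) - 146510 = (-3958 + (4321 - 8*√((-167)² + (-79 + 89)²))/(2*(-540 + √((-167)² + (-79 + 89)²)))) - 146510 = (-3958 + (4321 - 8*√(27889 + 10²))/(2*(-540 + √(27889 + 10²)))) - 146510 = (-3958 + (4321 - 8*√(27889 + 100))/(2*(-540 + √(27889 + 100)))) - 146510 = (-3958 + (4321 - 8*√27989)/(2*(-540 + √27989))) - 146510 = -150468 + (4321 - 8*√27989)/(2*(-540 + √27989))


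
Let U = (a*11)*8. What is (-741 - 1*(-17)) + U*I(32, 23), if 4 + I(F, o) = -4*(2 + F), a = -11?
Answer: 134796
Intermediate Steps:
I(F, o) = -12 - 4*F (I(F, o) = -4 - 4*(2 + F) = -4 + (-8 - 4*F) = -12 - 4*F)
U = -968 (U = -11*11*8 = -121*8 = -968)
(-741 - 1*(-17)) + U*I(32, 23) = (-741 - 1*(-17)) - 968*(-12 - 4*32) = (-741 + 17) - 968*(-12 - 128) = -724 - 968*(-140) = -724 + 135520 = 134796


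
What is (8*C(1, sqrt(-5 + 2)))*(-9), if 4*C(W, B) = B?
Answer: -18*I*sqrt(3) ≈ -31.177*I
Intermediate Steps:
C(W, B) = B/4
(8*C(1, sqrt(-5 + 2)))*(-9) = (8*(sqrt(-5 + 2)/4))*(-9) = (8*(sqrt(-3)/4))*(-9) = (8*((I*sqrt(3))/4))*(-9) = (8*(I*sqrt(3)/4))*(-9) = (2*I*sqrt(3))*(-9) = -18*I*sqrt(3)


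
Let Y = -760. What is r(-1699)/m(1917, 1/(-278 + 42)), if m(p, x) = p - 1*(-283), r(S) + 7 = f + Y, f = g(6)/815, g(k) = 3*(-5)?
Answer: -15628/44825 ≈ -0.34864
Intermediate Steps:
g(k) = -15
f = -3/163 (f = -15/815 = -15*1/815 = -3/163 ≈ -0.018405)
r(S) = -125024/163 (r(S) = -7 + (-3/163 - 760) = -7 - 123883/163 = -125024/163)
m(p, x) = 283 + p (m(p, x) = p + 283 = 283 + p)
r(-1699)/m(1917, 1/(-278 + 42)) = -125024/(163*(283 + 1917)) = -125024/163/2200 = -125024/163*1/2200 = -15628/44825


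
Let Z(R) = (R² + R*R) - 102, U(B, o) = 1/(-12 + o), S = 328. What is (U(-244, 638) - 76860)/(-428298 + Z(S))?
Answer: 48114359/133483232 ≈ 0.36045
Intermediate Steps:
Z(R) = -102 + 2*R² (Z(R) = (R² + R²) - 102 = 2*R² - 102 = -102 + 2*R²)
(U(-244, 638) - 76860)/(-428298 + Z(S)) = (1/(-12 + 638) - 76860)/(-428298 + (-102 + 2*328²)) = (1/626 - 76860)/(-428298 + (-102 + 2*107584)) = (1/626 - 76860)/(-428298 + (-102 + 215168)) = -48114359/(626*(-428298 + 215066)) = -48114359/626/(-213232) = -48114359/626*(-1/213232) = 48114359/133483232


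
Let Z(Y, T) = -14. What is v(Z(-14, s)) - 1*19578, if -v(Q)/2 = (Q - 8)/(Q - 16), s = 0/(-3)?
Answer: -293692/15 ≈ -19579.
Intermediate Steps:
s = 0 (s = 0*(-⅓) = 0)
v(Q) = -2*(-8 + Q)/(-16 + Q) (v(Q) = -2*(Q - 8)/(Q - 16) = -2*(-8 + Q)/(-16 + Q))
v(Z(-14, s)) - 1*19578 = 2*(8 - 1*(-14))/(-16 - 14) - 1*19578 = 2*(8 + 14)/(-30) - 19578 = 2*(-1/30)*22 - 19578 = -22/15 - 19578 = -293692/15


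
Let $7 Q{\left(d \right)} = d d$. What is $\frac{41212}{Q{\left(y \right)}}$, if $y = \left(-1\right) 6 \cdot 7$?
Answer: $\frac{10303}{63} \approx 163.54$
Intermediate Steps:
$y = -42$ ($y = \left(-6\right) 7 = -42$)
$Q{\left(d \right)} = \frac{d^{2}}{7}$ ($Q{\left(d \right)} = \frac{d d}{7} = \frac{d^{2}}{7}$)
$\frac{41212}{Q{\left(y \right)}} = \frac{41212}{\frac{1}{7} \left(-42\right)^{2}} = \frac{41212}{\frac{1}{7} \cdot 1764} = \frac{41212}{252} = 41212 \cdot \frac{1}{252} = \frac{10303}{63}$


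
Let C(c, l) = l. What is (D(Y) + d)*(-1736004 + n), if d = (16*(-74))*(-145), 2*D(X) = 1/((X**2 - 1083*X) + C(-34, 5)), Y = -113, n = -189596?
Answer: -44679825893186800/135153 ≈ -3.3059e+11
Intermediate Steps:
D(X) = 1/(2*(5 + X**2 - 1083*X)) (D(X) = 1/(2*((X**2 - 1083*X) + 5)) = 1/(2*(5 + X**2 - 1083*X)))
d = 171680 (d = -1184*(-145) = 171680)
(D(Y) + d)*(-1736004 + n) = (1/(2*(5 + (-113)**2 - 1083*(-113))) + 171680)*(-1736004 - 189596) = (1/(2*(5 + 12769 + 122379)) + 171680)*(-1925600) = ((1/2)/135153 + 171680)*(-1925600) = ((1/2)*(1/135153) + 171680)*(-1925600) = (1/270306 + 171680)*(-1925600) = (46406134081/270306)*(-1925600) = -44679825893186800/135153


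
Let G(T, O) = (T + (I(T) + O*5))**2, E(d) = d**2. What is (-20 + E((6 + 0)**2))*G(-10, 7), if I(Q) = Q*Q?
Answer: 19937500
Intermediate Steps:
I(Q) = Q**2
G(T, O) = (T + T**2 + 5*O)**2 (G(T, O) = (T + (T**2 + O*5))**2 = (T + (T**2 + 5*O))**2 = (T + T**2 + 5*O)**2)
(-20 + E((6 + 0)**2))*G(-10, 7) = (-20 + ((6 + 0)**2)**2)*(-10 + (-10)**2 + 5*7)**2 = (-20 + (6**2)**2)*(-10 + 100 + 35)**2 = (-20 + 36**2)*125**2 = (-20 + 1296)*15625 = 1276*15625 = 19937500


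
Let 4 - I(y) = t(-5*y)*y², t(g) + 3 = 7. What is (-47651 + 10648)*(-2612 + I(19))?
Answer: 149936156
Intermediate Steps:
t(g) = 4 (t(g) = -3 + 7 = 4)
I(y) = 4 - 4*y²
(-47651 + 10648)*(-2612 + I(19)) = (-47651 + 10648)*(-2612 + (4 - 4*19²)) = -37003*(-2612 + (4 - 4*361)) = -37003*(-2612 + (4 - 1444)) = -37003*(-2612 - 1440) = -37003*(-4052) = 149936156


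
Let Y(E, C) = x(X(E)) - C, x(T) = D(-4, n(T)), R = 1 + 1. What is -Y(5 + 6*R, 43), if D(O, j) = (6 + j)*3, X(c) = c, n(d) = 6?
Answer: 7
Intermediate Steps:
R = 2
D(O, j) = 18 + 3*j
x(T) = 36 (x(T) = 18 + 3*6 = 18 + 18 = 36)
Y(E, C) = 36 - C
-Y(5 + 6*R, 43) = -(36 - 1*43) = -(36 - 43) = -1*(-7) = 7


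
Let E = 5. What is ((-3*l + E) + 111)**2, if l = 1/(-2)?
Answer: 55225/4 ≈ 13806.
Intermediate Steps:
l = -1/2 ≈ -0.50000
((-3*l + E) + 111)**2 = ((-3*(-1/2) + 5) + 111)**2 = ((3/2 + 5) + 111)**2 = (13/2 + 111)**2 = (235/2)**2 = 55225/4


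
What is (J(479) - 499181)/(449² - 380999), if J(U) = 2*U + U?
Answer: 248872/89699 ≈ 2.7745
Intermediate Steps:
J(U) = 3*U
(J(479) - 499181)/(449² - 380999) = (3*479 - 499181)/(449² - 380999) = (1437 - 499181)/(201601 - 380999) = -497744/(-179398) = -497744*(-1/179398) = 248872/89699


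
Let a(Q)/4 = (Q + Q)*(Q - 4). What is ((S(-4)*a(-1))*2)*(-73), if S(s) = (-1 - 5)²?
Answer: -210240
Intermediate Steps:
a(Q) = 8*Q*(-4 + Q) (a(Q) = 4*((Q + Q)*(Q - 4)) = 4*((2*Q)*(-4 + Q)) = 4*(2*Q*(-4 + Q)) = 8*Q*(-4 + Q))
S(s) = 36 (S(s) = (-6)² = 36)
((S(-4)*a(-1))*2)*(-73) = ((36*(8*(-1)*(-4 - 1)))*2)*(-73) = ((36*(8*(-1)*(-5)))*2)*(-73) = ((36*40)*2)*(-73) = (1440*2)*(-73) = 2880*(-73) = -210240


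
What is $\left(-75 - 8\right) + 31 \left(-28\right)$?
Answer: $-951$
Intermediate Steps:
$\left(-75 - 8\right) + 31 \left(-28\right) = \left(-75 - 8\right) - 868 = -83 - 868 = -951$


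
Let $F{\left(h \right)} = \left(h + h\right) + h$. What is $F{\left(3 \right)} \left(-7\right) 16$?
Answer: $-1008$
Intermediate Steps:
$F{\left(h \right)} = 3 h$ ($F{\left(h \right)} = 2 h + h = 3 h$)
$F{\left(3 \right)} \left(-7\right) 16 = 3 \cdot 3 \left(-7\right) 16 = 9 \left(-7\right) 16 = \left(-63\right) 16 = -1008$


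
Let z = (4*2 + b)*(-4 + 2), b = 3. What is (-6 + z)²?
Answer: 784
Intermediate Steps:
z = -22 (z = (4*2 + 3)*(-4 + 2) = (8 + 3)*(-2) = 11*(-2) = -22)
(-6 + z)² = (-6 - 22)² = (-28)² = 784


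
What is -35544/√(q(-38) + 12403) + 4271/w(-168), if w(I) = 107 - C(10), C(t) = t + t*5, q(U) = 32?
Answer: 4271/47 - 11848*√12435/4145 ≈ -227.87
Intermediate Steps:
C(t) = 6*t (C(t) = t + 5*t = 6*t)
w(I) = 47 (w(I) = 107 - 6*10 = 107 - 1*60 = 107 - 60 = 47)
-35544/√(q(-38) + 12403) + 4271/w(-168) = -35544/√(32 + 12403) + 4271/47 = -35544*√12435/12435 + 4271*(1/47) = -11848*√12435/4145 + 4271/47 = 4271/47 - 11848*√12435/4145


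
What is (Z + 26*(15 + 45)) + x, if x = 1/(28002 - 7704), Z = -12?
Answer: 31421305/20298 ≈ 1548.0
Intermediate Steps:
x = 1/20298 ≈ 4.9266e-5
(Z + 26*(15 + 45)) + x = (-12 + 26*(15 + 45)) + 1/20298 = (-12 + 26*60) + 1/20298 = (-12 + 1560) + 1/20298 = 1548 + 1/20298 = 31421305/20298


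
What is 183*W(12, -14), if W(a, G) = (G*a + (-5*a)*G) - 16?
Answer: 120048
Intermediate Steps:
W(a, G) = -16 - 4*G*a (W(a, G) = (G*a - 5*G*a) - 16 = -4*G*a - 16 = -16 - 4*G*a)
183*W(12, -14) = 183*(-16 - 4*(-14)*12) = 183*(-16 + 672) = 183*656 = 120048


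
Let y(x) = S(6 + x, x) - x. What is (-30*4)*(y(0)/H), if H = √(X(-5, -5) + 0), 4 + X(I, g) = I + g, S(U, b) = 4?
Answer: 240*I*√14/7 ≈ 128.29*I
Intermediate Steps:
X(I, g) = -4 + I + g (X(I, g) = -4 + (I + g) = -4 + I + g)
y(x) = 4 - x
H = I*√14 (H = √((-4 - 5 - 5) + 0) = √(-14 + 0) = √(-14) = I*√14 ≈ 3.7417*I)
(-30*4)*(y(0)/H) = (-30*4)*((4 - 1*0)/((I*√14))) = -120*(4 + 0)*(-I*√14/14) = -480*(-I*√14/14) = -(-240)*I*√14/7 = 240*I*√14/7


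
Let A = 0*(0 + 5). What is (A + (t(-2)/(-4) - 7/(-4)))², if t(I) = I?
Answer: 81/16 ≈ 5.0625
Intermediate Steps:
A = 0 (A = 0*5 = 0)
(A + (t(-2)/(-4) - 7/(-4)))² = (0 + (-2/(-4) - 7/(-4)))² = (0 + (-2*(-¼) - 7*(-¼)))² = (0 + (½ + 7/4))² = (0 + 9/4)² = (9/4)² = 81/16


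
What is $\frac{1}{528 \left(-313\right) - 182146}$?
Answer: $- \frac{1}{347410} \approx -2.8784 \cdot 10^{-6}$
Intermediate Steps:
$\frac{1}{528 \left(-313\right) - 182146} = \frac{1}{-165264 - 182146} = \frac{1}{-347410} = - \frac{1}{347410}$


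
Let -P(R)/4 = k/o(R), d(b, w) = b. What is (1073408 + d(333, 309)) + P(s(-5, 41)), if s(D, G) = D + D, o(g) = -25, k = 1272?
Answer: 26848613/25 ≈ 1.0739e+6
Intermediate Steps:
s(D, G) = 2*D
P(R) = 5088/25 (P(R) = -5088/(-25) = -5088*(-1)/25 = -4*(-1272/25) = 5088/25)
(1073408 + d(333, 309)) + P(s(-5, 41)) = (1073408 + 333) + 5088/25 = 1073741 + 5088/25 = 26848613/25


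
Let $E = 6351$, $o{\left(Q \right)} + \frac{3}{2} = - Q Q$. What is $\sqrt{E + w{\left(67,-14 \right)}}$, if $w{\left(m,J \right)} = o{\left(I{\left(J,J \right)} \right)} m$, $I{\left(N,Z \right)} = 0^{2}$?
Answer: $\frac{3 \sqrt{2778}}{2} \approx 79.06$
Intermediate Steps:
$I{\left(N,Z \right)} = 0$
$o{\left(Q \right)} = - \frac{3}{2} - Q^{2}$ ($o{\left(Q \right)} = - \frac{3}{2} + - Q Q = - \frac{3}{2} - Q^{2}$)
$w{\left(m,J \right)} = - \frac{3 m}{2}$ ($w{\left(m,J \right)} = \left(- \frac{3}{2} - 0^{2}\right) m = \left(- \frac{3}{2} - 0\right) m = \left(- \frac{3}{2} + 0\right) m = - \frac{3 m}{2}$)
$\sqrt{E + w{\left(67,-14 \right)}} = \sqrt{6351 - \frac{201}{2}} = \sqrt{\frac{12501}{2}} = \frac{3 \sqrt{2778}}{2}$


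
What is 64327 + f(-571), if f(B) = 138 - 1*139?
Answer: 64326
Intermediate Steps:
f(B) = -1 (f(B) = 138 - 139 = -1)
64327 + f(-571) = 64327 - 1 = 64326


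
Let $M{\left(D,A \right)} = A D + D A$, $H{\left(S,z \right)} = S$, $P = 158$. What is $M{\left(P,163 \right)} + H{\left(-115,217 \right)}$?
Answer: $51393$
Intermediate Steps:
$M{\left(D,A \right)} = 2 A D$ ($M{\left(D,A \right)} = A D + A D = 2 A D$)
$M{\left(P,163 \right)} + H{\left(-115,217 \right)} = 2 \cdot 163 \cdot 158 - 115 = 51508 - 115 = 51393$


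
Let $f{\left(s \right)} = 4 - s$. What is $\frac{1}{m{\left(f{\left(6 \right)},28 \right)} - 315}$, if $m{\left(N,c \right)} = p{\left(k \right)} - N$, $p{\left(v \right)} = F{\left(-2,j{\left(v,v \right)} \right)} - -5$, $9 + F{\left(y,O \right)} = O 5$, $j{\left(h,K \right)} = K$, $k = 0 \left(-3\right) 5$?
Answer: $- \frac{1}{317} \approx -0.0031546$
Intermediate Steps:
$k = 0$ ($k = 0 \cdot 5 = 0$)
$F{\left(y,O \right)} = -9 + 5 O$ ($F{\left(y,O \right)} = -9 + O 5 = -9 + 5 O$)
$p{\left(v \right)} = -4 + 5 v$ ($p{\left(v \right)} = \left(-9 + 5 v\right) - -5 = \left(-9 + 5 v\right) + 5 = -4 + 5 v$)
$m{\left(N,c \right)} = -4 - N$ ($m{\left(N,c \right)} = \left(-4 + 5 \cdot 0\right) - N = \left(-4 + 0\right) - N = -4 - N$)
$\frac{1}{m{\left(f{\left(6 \right)},28 \right)} - 315} = \frac{1}{\left(-4 - \left(4 - 6\right)\right) - 315} = \frac{1}{\left(-4 - -2\right) - 315} = \frac{1}{\left(-4 + 2\right) - 315} = \frac{1}{-2 - 315} = \frac{1}{-317} = - \frac{1}{317}$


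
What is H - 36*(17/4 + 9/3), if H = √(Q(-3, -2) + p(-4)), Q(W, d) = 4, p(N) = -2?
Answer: -261 + √2 ≈ -259.59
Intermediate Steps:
H = √2 (H = √(4 - 2) = √2 ≈ 1.4142)
H - 36*(17/4 + 9/3) = √2 - 36*(17/4 + 9/3) = √2 - 36*(17*(¼) + 9*(⅓)) = √2 - 36*(17/4 + 3) = √2 - 36*29/4 = √2 - 261 = -261 + √2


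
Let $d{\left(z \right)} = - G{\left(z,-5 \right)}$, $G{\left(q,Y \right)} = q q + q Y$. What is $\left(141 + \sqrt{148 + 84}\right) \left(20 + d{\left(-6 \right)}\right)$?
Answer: $-6486 - 92 \sqrt{58} \approx -7186.6$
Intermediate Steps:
$G{\left(q,Y \right)} = q^{2} + Y q$
$d{\left(z \right)} = - z \left(-5 + z\right)$
$\left(141 + \sqrt{148 + 84}\right) \left(20 + d{\left(-6 \right)}\right) = \left(141 + \sqrt{148 + 84}\right) \left(20 - 6 \left(5 - -6\right)\right) = \left(141 + \sqrt{232}\right) \left(20 - 6 \left(5 + 6\right)\right) = \left(141 + 2 \sqrt{58}\right) \left(20 - 66\right) = \left(141 + 2 \sqrt{58}\right) \left(-46\right) = -6486 - 92 \sqrt{58}$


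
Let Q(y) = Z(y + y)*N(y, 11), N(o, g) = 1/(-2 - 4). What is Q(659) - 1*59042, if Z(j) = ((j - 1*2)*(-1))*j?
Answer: 690118/3 ≈ 2.3004e+5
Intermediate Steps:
N(o, g) = -⅙ (N(o, g) = 1/(-6) = -⅙)
Z(j) = j*(2 - j) (Z(j) = ((j - 2)*(-1))*j = ((-2 + j)*(-1))*j = (2 - j)*j = j*(2 - j))
Q(y) = -y*(2 - 2*y)/3 (Q(y) = ((y + y)*(2 - (y + y)))*(-⅙) = ((2*y)*(2 - 2*y))*(-⅙) = (2*y*(2 - 2*y))*(-⅙) = -y*(2 - 2*y)/3)
Q(659) - 1*59042 = (⅔)*659*(-1 + 659) - 1*59042 = (⅔)*659*658 - 59042 = 867244/3 - 59042 = 690118/3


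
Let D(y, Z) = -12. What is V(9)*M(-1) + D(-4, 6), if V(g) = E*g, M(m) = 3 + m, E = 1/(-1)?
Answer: -30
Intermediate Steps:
E = -1
V(g) = -g
V(9)*M(-1) + D(-4, 6) = (-1*9)*(3 - 1) - 12 = -9*2 - 12 = -18 - 12 = -30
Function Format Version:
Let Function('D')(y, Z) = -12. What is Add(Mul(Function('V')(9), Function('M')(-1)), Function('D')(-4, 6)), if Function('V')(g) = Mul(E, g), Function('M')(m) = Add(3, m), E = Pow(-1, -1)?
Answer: -30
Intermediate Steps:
E = -1
Function('V')(g) = Mul(-1, g)
Add(Mul(Function('V')(9), Function('M')(-1)), Function('D')(-4, 6)) = Add(Mul(Mul(-1, 9), Add(3, -1)), -12) = Add(Mul(-9, 2), -12) = Add(-18, -12) = -30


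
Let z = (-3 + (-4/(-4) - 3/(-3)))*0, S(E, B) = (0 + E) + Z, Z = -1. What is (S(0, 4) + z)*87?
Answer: -87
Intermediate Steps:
S(E, B) = -1 + E (S(E, B) = (0 + E) - 1 = E - 1 = -1 + E)
z = 0 (z = (-3 + (-4*(-¼) - 3*(-⅓)))*0 = (-3 + (1 + 1))*0 = (-3 + 2)*0 = -1*0 = 0)
(S(0, 4) + z)*87 = ((-1 + 0) + 0)*87 = (-1 + 0)*87 = -1*87 = -87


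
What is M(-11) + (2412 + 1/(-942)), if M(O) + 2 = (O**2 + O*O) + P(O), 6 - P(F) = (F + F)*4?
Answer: 2586731/942 ≈ 2746.0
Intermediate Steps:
P(F) = 6 - 8*F (P(F) = 6 - (F + F)*4 = 6 - 2*F*4 = 6 - 8*F)
M(O) = 4 - 8*O + 2*O**2 (M(O) = -2 + ((O**2 + O*O) + (6 - 8*O)) = -2 + ((O**2 + O**2) + (6 - 8*O)) = -2 + (2*O**2 + (6 - 8*O)) = -2 + (6 - 8*O + 2*O**2) = 4 - 8*O + 2*O**2)
M(-11) + (2412 + 1/(-942)) = (4 - 8*(-11) + 2*(-11)**2) + (2412 + 1/(-942)) = (4 + 88 + 2*121) + (2412 - 1/942) = (4 + 88 + 242) + 2272103/942 = 334 + 2272103/942 = 2586731/942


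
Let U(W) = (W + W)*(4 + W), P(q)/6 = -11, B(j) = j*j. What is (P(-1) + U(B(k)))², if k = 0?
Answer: 4356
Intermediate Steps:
B(j) = j²
P(q) = -66 (P(q) = 6*(-11) = -66)
U(W) = 2*W*(4 + W) (U(W) = (2*W)*(4 + W) = 2*W*(4 + W))
(P(-1) + U(B(k)))² = (-66 + 2*0²*(4 + 0²))² = (-66 + 2*0*(4 + 0))² = (-66 + 2*0*4)² = (-66 + 0)² = (-66)² = 4356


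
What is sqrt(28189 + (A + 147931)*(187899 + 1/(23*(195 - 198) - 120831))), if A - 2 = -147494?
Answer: 7*sqrt(246146632935801)/12090 ≈ 9083.8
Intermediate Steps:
A = -147492 (A = 2 - 147494 = -147492)
sqrt(28189 + (A + 147931)*(187899 + 1/(23*(195 - 198) - 120831))) = sqrt(28189 + (-147492 + 147931)*(187899 + 1/(23*(195 - 198) - 120831))) = sqrt(28189 + 439*(187899 + 1/(23*(-3) - 120831))) = sqrt(28189 + 439*(187899 + 1/(-69 - 120831))) = sqrt(28189 + 439*(187899 + 1/(-120900))) = sqrt(28189 + 439*(187899 - 1/120900)) = sqrt(28189 + 439*(22716989099/120900)) = sqrt(28189 + 9972758214461/120900) = sqrt(9976166264561/120900) = 7*sqrt(246146632935801)/12090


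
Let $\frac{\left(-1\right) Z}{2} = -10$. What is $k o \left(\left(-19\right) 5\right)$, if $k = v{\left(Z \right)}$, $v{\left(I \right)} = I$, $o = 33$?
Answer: $-62700$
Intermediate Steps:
$Z = 20$ ($Z = \left(-2\right) \left(-10\right) = 20$)
$k = 20$
$k o \left(\left(-19\right) 5\right) = 20 \cdot 33 \left(\left(-19\right) 5\right) = 660 \left(-95\right) = -62700$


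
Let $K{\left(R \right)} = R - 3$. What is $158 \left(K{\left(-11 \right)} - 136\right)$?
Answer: $-23700$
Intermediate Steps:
$K{\left(R \right)} = -3 + R$
$158 \left(K{\left(-11 \right)} - 136\right) = 158 \left(\left(-3 - 11\right) - 136\right) = 158 \left(-14 - 136\right) = 158 \left(-150\right) = -23700$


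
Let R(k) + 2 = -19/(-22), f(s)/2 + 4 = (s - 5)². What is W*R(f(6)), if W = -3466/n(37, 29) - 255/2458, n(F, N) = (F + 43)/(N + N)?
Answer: 308842015/108152 ≈ 2855.6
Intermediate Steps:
f(s) = -8 + 2*(-5 + s)² (f(s) = -8 + 2*(s - 5)² = -8 + 2*(-5 + s)²)
n(F, N) = (43 + F)/(2*N) (n(F, N) = (43 + F)/((2*N)) = (43 + F)*(1/(2*N)) = (43 + F)/(2*N))
R(k) = -25/22 (R(k) = -2 - 19/(-22) = -2 - 19*(-1/22) = -2 + 19/22 = -25/22)
W = -61768403/24580 (W = -3466*58/(43 + 37) - 255/2458 = -3466/((½)*(1/29)*80) - 255*1/2458 = -3466/40/29 - 255/2458 = -3466*29/40 - 255/2458 = -50257/20 - 255/2458 = -61768403/24580 ≈ -2513.0)
W*R(f(6)) = -61768403/24580*(-25/22) = 308842015/108152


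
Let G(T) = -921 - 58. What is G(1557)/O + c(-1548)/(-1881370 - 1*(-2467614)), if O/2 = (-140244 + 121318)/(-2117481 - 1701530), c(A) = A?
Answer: -547964006325133/5547626972 ≈ -98775.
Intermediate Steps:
O = 37852/3819011 (O = 2*((-140244 + 121318)/(-2117481 - 1701530)) = 2*(-18926/(-3819011)) = 2*(-18926*(-1/3819011)) = 2*(18926/3819011) = 37852/3819011 ≈ 0.0099115)
G(T) = -979
G(1557)/O + c(-1548)/(-1881370 - 1*(-2467614)) = -979/37852/3819011 - 1548/(-1881370 - 1*(-2467614)) = -979*3819011/37852 - 1548/(-1881370 + 2467614) = -3738811769/37852 - 1548/586244 = -3738811769/37852 - 1548*1/586244 = -3738811769/37852 - 387/146561 = -547964006325133/5547626972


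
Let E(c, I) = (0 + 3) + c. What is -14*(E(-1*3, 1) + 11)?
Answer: -154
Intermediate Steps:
E(c, I) = 3 + c
-14*(E(-1*3, 1) + 11) = -14*((3 - 1*3) + 11) = -14*((3 - 3) + 11) = -14*(0 + 11) = -14*11 = -154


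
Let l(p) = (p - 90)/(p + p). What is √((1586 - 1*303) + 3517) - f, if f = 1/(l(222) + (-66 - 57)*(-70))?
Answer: -37/318581 + 40*√3 ≈ 69.282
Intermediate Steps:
l(p) = (-90 + p)/(2*p) (l(p) = (-90 + p)/((2*p)) = (-90 + p)*(1/(2*p)) = (-90 + p)/(2*p))
f = 37/318581 (f = 1/((½)*(-90 + 222)/222 + (-66 - 57)*(-70)) = 1/((½)*(1/222)*132 - 123*(-70)) = 1/(11/37 + 8610) = 1/(318581/37) = 37/318581 ≈ 0.00011614)
√((1586 - 1*303) + 3517) - f = √((1586 - 1*303) + 3517) - 1*37/318581 = √((1586 - 303) + 3517) - 37/318581 = √(1283 + 3517) - 37/318581 = √4800 - 37/318581 = 40*√3 - 37/318581 = -37/318581 + 40*√3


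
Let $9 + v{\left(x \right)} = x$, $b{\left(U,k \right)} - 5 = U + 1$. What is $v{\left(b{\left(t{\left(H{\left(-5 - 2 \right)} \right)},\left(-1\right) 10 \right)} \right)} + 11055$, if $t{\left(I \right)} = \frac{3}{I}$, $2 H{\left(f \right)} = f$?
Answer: $\frac{77358}{7} \approx 11051.0$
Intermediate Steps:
$H{\left(f \right)} = \frac{f}{2}$
$b{\left(U,k \right)} = 6 + U$ ($b{\left(U,k \right)} = 5 + \left(U + 1\right) = 5 + \left(1 + U\right) = 6 + U$)
$v{\left(x \right)} = -9 + x$
$v{\left(b{\left(t{\left(H{\left(-5 - 2 \right)} \right)},\left(-1\right) 10 \right)} \right)} + 11055 = \left(-9 + \left(6 + \frac{3}{\frac{1}{2} \left(-5 - 2\right)}\right)\right) + 11055 = \left(-9 + \left(6 + \frac{3}{\frac{1}{2} \left(-7\right)}\right)\right) + 11055 = \left(-9 + \left(6 + \frac{3}{- \frac{7}{2}}\right)\right) + 11055 = \left(-9 + \left(6 + 3 \left(- \frac{2}{7}\right)\right)\right) + 11055 = \left(-9 + \left(6 - \frac{6}{7}\right)\right) + 11055 = \left(-9 + \frac{36}{7}\right) + 11055 = - \frac{27}{7} + 11055 = \frac{77358}{7}$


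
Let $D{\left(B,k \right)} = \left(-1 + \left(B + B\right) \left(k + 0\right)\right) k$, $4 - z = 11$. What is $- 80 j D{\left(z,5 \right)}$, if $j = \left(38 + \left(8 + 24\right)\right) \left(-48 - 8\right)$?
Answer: $-111328000$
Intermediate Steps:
$z = -7$ ($z = 4 - 11 = -7$)
$D{\left(B,k \right)} = k \left(-1 + 2 B k\right)$ ($D{\left(B,k \right)} = \left(-1 + 2 B k\right) k = k \left(-1 + 2 B k\right)$)
$j = -3920$ ($j = \left(38 + 32\right) \left(-56\right) = 70 \left(-56\right) = -3920$)
$- 80 j D{\left(z,5 \right)} = \left(-80\right) \left(-3920\right) 5 \left(-1 + 2 \left(-7\right) 5\right) = 313600 \cdot 5 \left(-1 - 70\right) = 313600 \cdot 5 \left(-71\right) = 313600 \left(-355\right) = -111328000$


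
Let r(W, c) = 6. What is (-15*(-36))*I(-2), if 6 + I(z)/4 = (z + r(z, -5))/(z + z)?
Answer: -15120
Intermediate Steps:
I(z) = -24 + 2*(6 + z)/z (I(z) = -24 + 4*((z + 6)/(z + z)) = -24 + 4*((6 + z)/((2*z))) = -24 + 4*((6 + z)*(1/(2*z))) = -24 + 4*((6 + z)/(2*z)) = -24 + 2*(6 + z)/z)
(-15*(-36))*I(-2) = (-15*(-36))*(-22 + 12/(-2)) = 540*(-22 + 12*(-½)) = 540*(-22 - 6) = 540*(-28) = -15120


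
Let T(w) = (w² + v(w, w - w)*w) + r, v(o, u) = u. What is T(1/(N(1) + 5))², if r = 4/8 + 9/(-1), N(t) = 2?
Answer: 690561/9604 ≈ 71.903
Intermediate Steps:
r = -17/2 (r = 4*(⅛) + 9*(-1) = ½ - 9 = -17/2 ≈ -8.5000)
T(w) = -17/2 + w² (T(w) = (w² + (w - w)*w) - 17/2 = (w² + 0*w) - 17/2 = (w² + 0) - 17/2 = w² - 17/2 = -17/2 + w²)
T(1/(N(1) + 5))² = (-17/2 + (1/(2 + 5))²)² = (-17/2 + (1/7)²)² = (-17/2 + (⅐)²)² = (-17/2 + 1/49)² = (-831/98)² = 690561/9604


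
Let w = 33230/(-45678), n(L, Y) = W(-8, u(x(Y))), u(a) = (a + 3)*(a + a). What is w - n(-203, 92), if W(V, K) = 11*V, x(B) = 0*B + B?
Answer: 1993217/22839 ≈ 87.272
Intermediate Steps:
x(B) = B (x(B) = 0 + B = B)
u(a) = 2*a*(3 + a) (u(a) = (3 + a)*(2*a) = 2*a*(3 + a))
n(L, Y) = -88 (n(L, Y) = 11*(-8) = -88)
w = -16615/22839 (w = 33230*(-1/45678) = -16615/22839 ≈ -0.72748)
w - n(-203, 92) = -16615/22839 - 1*(-88) = -16615/22839 + 88 = 1993217/22839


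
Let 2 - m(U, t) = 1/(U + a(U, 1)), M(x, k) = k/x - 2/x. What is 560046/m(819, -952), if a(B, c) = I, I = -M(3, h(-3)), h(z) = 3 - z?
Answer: 1373792838/4903 ≈ 2.8019e+5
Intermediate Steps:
M(x, k) = -2/x + k/x
I = -4/3 (I = -(-2 + (3 - 1*(-3)))/3 = -(-2 + (3 + 3))/3 = -(-2 + 6)/3 = -4/3 ≈ -1.3333)
a(B, c) = -4/3
m(U, t) = 2 - 1/(-4/3 + U) (m(U, t) = 2 - 1/(U - 4/3) = 2 - 1/(-4/3 + U))
560046/m(819, -952) = 560046/(((-11 + 6*819)/(-4 + 3*819))) = 560046/(((-11 + 4914)/(-4 + 2457))) = 560046/((4903/2453)) = 560046/(((1/2453)*4903)) = 560046/(4903/2453) = 560046*(2453/4903) = 1373792838/4903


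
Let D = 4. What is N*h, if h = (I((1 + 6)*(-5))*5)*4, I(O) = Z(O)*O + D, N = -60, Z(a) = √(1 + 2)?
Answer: -4800 + 42000*√3 ≈ 67946.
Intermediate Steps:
Z(a) = √3
I(O) = 4 + O*√3 (I(O) = √3*O + 4 = O*√3 + 4 = 4 + O*√3)
h = 80 - 700*√3 (h = ((4 + ((1 + 6)*(-5))*√3)*5)*4 = ((4 + (7*(-5))*√3)*5)*4 = ((4 - 35*√3)*5)*4 = (20 - 175*√3)*4 = 80 - 700*√3 ≈ -1132.4)
N*h = -60*(80 - 700*√3) = -4800 + 42000*√3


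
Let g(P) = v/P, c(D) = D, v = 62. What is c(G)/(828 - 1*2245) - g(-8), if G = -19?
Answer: 44003/5668 ≈ 7.7634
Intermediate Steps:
g(P) = 62/P
c(G)/(828 - 1*2245) - g(-8) = -19/(828 - 1*2245) - 62/(-8) = -19/(828 - 2245) - 62*(-1)/8 = -19/(-1417) - 1*(-31/4) = -19*(-1/1417) + 31/4 = 19/1417 + 31/4 = 44003/5668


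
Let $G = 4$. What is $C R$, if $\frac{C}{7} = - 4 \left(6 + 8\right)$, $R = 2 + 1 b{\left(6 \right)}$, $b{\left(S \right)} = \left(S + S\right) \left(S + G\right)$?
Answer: $-47824$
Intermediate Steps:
$b{\left(S \right)} = 2 S \left(4 + S\right)$ ($b{\left(S \right)} = \left(S + S\right) \left(S + 4\right) = 2 S \left(4 + S\right)$)
$R = 122$ ($R = 2 + 1 \cdot 2 \cdot 6 \left(4 + 6\right) = 2 + 1 \cdot 2 \cdot 6 \cdot 10 = 2 + 1 \cdot 120 = 2 + 120 = 122$)
$C = -392$ ($C = 7 \left(- 4 \left(6 + 8\right)\right) = 7 \left(\left(-4\right) 14\right) = 7 \left(-56\right) = -392$)
$C R = \left(-392\right) 122 = -47824$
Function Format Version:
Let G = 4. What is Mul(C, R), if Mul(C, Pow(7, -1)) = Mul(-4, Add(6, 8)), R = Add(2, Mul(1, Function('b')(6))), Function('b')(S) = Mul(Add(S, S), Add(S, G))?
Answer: -47824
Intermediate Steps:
Function('b')(S) = Mul(2, S, Add(4, S)) (Function('b')(S) = Mul(Add(S, S), Add(S, 4)) = Mul(Mul(2, S), Add(4, S)) = Mul(2, S, Add(4, S)))
R = 122 (R = Add(2, Mul(1, Mul(2, 6, Add(4, 6)))) = Add(2, Mul(1, Mul(2, 6, 10))) = Add(2, Mul(1, 120)) = Add(2, 120) = 122)
C = -392 (C = Mul(7, Mul(-4, Add(6, 8))) = Mul(7, Mul(-4, 14)) = Mul(7, -56) = -392)
Mul(C, R) = Mul(-392, 122) = -47824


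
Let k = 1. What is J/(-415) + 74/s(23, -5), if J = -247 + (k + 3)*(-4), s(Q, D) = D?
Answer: -5879/415 ≈ -14.166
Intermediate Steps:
J = -263 (J = -247 + (1 + 3)*(-4) = -247 + 4*(-4) = -247 - 16 = -263)
J/(-415) + 74/s(23, -5) = -263/(-415) + 74/(-5) = -263*(-1/415) + 74*(-1/5) = 263/415 - 74/5 = -5879/415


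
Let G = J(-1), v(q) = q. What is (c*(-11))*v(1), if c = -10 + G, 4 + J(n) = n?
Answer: 165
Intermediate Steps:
J(n) = -4 + n
G = -5 (G = -4 - 1 = -5)
c = -15 (c = -10 - 5 = -15)
(c*(-11))*v(1) = -15*(-11)*1 = 165*1 = 165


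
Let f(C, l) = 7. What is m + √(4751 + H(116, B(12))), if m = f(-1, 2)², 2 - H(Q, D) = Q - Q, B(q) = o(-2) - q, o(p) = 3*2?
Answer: 49 + 7*√97 ≈ 117.94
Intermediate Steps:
o(p) = 6
B(q) = 6 - q
H(Q, D) = 2 (H(Q, D) = 2 - (Q - Q) = 2 - 1*0 = 2 + 0 = 2)
m = 49 (m = 7² = 49)
m + √(4751 + H(116, B(12))) = 49 + √(4751 + 2) = 49 + √4753 = 49 + 7*√97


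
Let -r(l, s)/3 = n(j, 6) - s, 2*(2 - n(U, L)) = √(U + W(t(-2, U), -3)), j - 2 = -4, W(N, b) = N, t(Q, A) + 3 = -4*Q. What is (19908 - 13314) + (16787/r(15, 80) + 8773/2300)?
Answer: 373268068409/55965900 - 33574*√3/72999 ≈ 6668.8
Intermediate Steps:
t(Q, A) = -3 - 4*Q
j = -2 (j = 2 - 4 = -2)
n(U, L) = 2 - √(5 + U)/2 (n(U, L) = 2 - √(U + (-3 - 4*(-2)))/2 = 2 - √(U + (-3 + 8))/2 = 2 - √(U + 5)/2 = 2 - √(5 + U)/2)
r(l, s) = -6 + 3*s + 3*√3/2 (r(l, s) = -3*((2 - √(5 - 2)/2) - s) = -3*((2 - √3/2) - s) = -3*(2 - s - √3/2) = -6 + 3*s + 3*√3/2)
(19908 - 13314) + (16787/r(15, 80) + 8773/2300) = (19908 - 13314) + (16787/(-6 + 3*80 + 3*√3/2) + 8773/2300) = 6594 + (16787/(-6 + 240 + 3*√3/2) + 8773*(1/2300)) = 6594 + (16787/(234 + 3*√3/2) + 8773/2300) = 6594 + (8773/2300 + 16787/(234 + 3*√3/2)) = 15174973/2300 + 16787/(234 + 3*√3/2)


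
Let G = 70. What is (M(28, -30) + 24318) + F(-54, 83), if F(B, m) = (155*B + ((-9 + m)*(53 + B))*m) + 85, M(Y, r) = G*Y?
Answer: 11851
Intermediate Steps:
M(Y, r) = 70*Y
F(B, m) = 85 + 155*B + m*(-9 + m)*(53 + B) (F(B, m) = (155*B + m*(-9 + m)*(53 + B)) + 85 = 85 + 155*B + m*(-9 + m)*(53 + B))
(M(28, -30) + 24318) + F(-54, 83) = (70*28 + 24318) + (85 - 477*83 + 53*83**2 + 155*(-54) - 54*83**2 - 9*(-54)*83) = (1960 + 24318) + (85 - 39591 + 53*6889 - 8370 - 54*6889 + 40338) = 26278 + (85 - 39591 + 365117 - 8370 - 372006 + 40338) = 26278 - 14427 = 11851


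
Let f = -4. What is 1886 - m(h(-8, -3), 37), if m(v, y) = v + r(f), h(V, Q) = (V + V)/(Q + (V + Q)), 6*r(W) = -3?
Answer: 26395/14 ≈ 1885.4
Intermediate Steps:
r(W) = -½ (r(W) = (⅙)*(-3) = -½)
h(V, Q) = 2*V/(V + 2*Q) (h(V, Q) = (2*V)/(Q + (Q + V)) = (2*V)/(V + 2*Q) = 2*V/(V + 2*Q))
m(v, y) = -½ + v (m(v, y) = v - ½ = -½ + v)
1886 - m(h(-8, -3), 37) = 1886 - (-½ + 2*(-8)/(-8 + 2*(-3))) = 1886 - (-½ + 2*(-8)/(-8 - 6)) = 1886 - (-½ + 2*(-8)/(-14)) = 1886 - (-½ + 2*(-8)*(-1/14)) = 1886 - (-½ + 8/7) = 1886 - 1*9/14 = 1886 - 9/14 = 26395/14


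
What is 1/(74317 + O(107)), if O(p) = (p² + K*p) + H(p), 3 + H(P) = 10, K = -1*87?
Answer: 1/76464 ≈ 1.3078e-5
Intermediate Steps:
K = -87
H(P) = 7 (H(P) = -3 + 10 = 7)
O(p) = 7 + p² - 87*p (O(p) = (p² - 87*p) + 7 = 7 + p² - 87*p)
1/(74317 + O(107)) = 1/(74317 + (7 + 107² - 87*107)) = 1/(74317 + (7 + 11449 - 9309)) = 1/(74317 + 2147) = 1/76464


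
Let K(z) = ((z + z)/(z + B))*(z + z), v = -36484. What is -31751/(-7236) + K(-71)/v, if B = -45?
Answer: 2101886107/478496781 ≈ 4.3927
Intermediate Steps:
K(z) = 4*z²/(-45 + z) (K(z) = ((z + z)/(z - 45))*(z + z) = ((2*z)/(-45 + z))*(2*z) = (2*z/(-45 + z))*(2*z) = 4*z²/(-45 + z))
-31751/(-7236) + K(-71)/v = -31751/(-7236) + (4*(-71)²/(-45 - 71))/(-36484) = -31751*(-1/7236) + (4*5041/(-116))*(-1/36484) = 31751/7236 + (4*5041*(-1/116))*(-1/36484) = 31751/7236 - 5041/29*(-1/36484) = 31751/7236 + 5041/1058036 = 2101886107/478496781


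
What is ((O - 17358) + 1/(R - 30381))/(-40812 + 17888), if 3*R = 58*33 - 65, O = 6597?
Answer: 960892737/2046975656 ≈ 0.46942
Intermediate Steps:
R = 1849/3 (R = (58*33 - 65)/3 = (1914 - 65)/3 = (1/3)*1849 = 1849/3 ≈ 616.33)
((O - 17358) + 1/(R - 30381))/(-40812 + 17888) = ((6597 - 17358) + 1/(1849/3 - 30381))/(-40812 + 17888) = (-10761 + 1/(-89294/3))/(-22924) = (-10761 - 3/89294)*(-1/22924) = -960892737/89294*(-1/22924) = 960892737/2046975656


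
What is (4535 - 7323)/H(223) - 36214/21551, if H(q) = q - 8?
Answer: -67870198/4633465 ≈ -14.648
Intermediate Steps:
H(q) = -8 + q
(4535 - 7323)/H(223) - 36214/21551 = (4535 - 7323)/(-8 + 223) - 36214/21551 = -2788/215 - 36214*1/21551 = -2788*1/215 - 36214/21551 = -2788/215 - 36214/21551 = -67870198/4633465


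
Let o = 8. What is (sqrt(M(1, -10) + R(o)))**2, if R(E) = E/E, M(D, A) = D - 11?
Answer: -9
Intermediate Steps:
M(D, A) = -11 + D
R(E) = 1
(sqrt(M(1, -10) + R(o)))**2 = (sqrt((-11 + 1) + 1))**2 = (sqrt(-10 + 1))**2 = (sqrt(-9))**2 = (3*I)**2 = -9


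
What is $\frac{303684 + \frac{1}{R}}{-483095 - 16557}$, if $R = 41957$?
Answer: $- \frac{12741669589}{20963898964} \approx -0.60779$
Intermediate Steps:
$\frac{303684 + \frac{1}{R}}{-483095 - 16557} = \frac{303684 + \frac{1}{41957}}{-483095 - 16557} = \frac{303684 + \frac{1}{41957}}{-499652} = \frac{12741669589}{41957} \left(- \frac{1}{499652}\right) = - \frac{12741669589}{20963898964}$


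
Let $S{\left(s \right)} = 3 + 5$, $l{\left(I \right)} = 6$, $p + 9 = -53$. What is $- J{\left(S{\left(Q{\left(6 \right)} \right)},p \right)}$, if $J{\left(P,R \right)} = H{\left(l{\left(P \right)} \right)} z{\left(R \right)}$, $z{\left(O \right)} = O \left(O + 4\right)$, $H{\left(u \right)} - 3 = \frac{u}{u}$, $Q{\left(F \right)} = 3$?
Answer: $-14384$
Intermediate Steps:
$p = -62$ ($p = -9 - 53 = -62$)
$H{\left(u \right)} = 4$ ($H{\left(u \right)} = 3 + \frac{u}{u} = 3 + 1 = 4$)
$z{\left(O \right)} = O \left(4 + O\right)$
$S{\left(s \right)} = 8$
$J{\left(P,R \right)} = 4 R \left(4 + R\right)$
$- J{\left(S{\left(Q{\left(6 \right)} \right)},p \right)} = - 4 \left(-62\right) \left(4 - 62\right) = - 4 \left(-62\right) \left(-58\right) = \left(-1\right) 14384 = -14384$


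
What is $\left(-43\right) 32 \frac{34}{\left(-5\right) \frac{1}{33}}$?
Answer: $\frac{1543872}{5} \approx 3.0877 \cdot 10^{5}$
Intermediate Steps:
$\left(-43\right) 32 \frac{34}{\left(-5\right) \frac{1}{33}} = - 1376 \frac{34}{\left(-5\right) \frac{1}{33}} = - 1376 \frac{34}{- \frac{5}{33}} = - 1376 \cdot 34 \left(- \frac{33}{5}\right) = \left(-1376\right) \left(- \frac{1122}{5}\right) = \frac{1543872}{5}$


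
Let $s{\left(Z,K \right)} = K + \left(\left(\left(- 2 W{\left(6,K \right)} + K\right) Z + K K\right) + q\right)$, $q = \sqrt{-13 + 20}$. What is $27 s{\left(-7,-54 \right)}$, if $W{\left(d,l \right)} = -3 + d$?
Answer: $88614 + 27 \sqrt{7} \approx 88686.0$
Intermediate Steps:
$q = \sqrt{7} \approx 2.6458$
$s{\left(Z,K \right)} = K + \sqrt{7} + K^{2} + Z \left(-6 + K\right)$ ($s{\left(Z,K \right)} = K + \left(\left(\left(- 2 \left(-3 + 6\right) + K\right) Z + K K\right) + \sqrt{7}\right) = K + \left(\left(\left(\left(-2\right) 3 + K\right) Z + K^{2}\right) + \sqrt{7}\right) = K + \left(\left(\left(-6 + K\right) Z + K^{2}\right) + \sqrt{7}\right) = K + \left(\left(Z \left(-6 + K\right) + K^{2}\right) + \sqrt{7}\right) = K + \left(\left(K^{2} + Z \left(-6 + K\right)\right) + \sqrt{7}\right) = K + \left(\sqrt{7} + K^{2} + Z \left(-6 + K\right)\right) = K + \sqrt{7} + K^{2} + Z \left(-6 + K\right)$)
$27 s{\left(-7,-54 \right)} = 27 \left(-54 + \sqrt{7} + \left(-54\right)^{2} - -42 - -378\right) = 27 \left(-54 + \sqrt{7} + 2916 + 42 + 378\right) = 27 \left(3282 + \sqrt{7}\right) = 88614 + 27 \sqrt{7}$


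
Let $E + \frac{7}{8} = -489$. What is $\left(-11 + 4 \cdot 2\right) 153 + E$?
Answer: $- \frac{7591}{8} \approx -948.88$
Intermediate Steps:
$E = - \frac{3919}{8}$ ($E = - \frac{7}{8} - 489 = - \frac{3919}{8} \approx -489.88$)
$\left(-11 + 4 \cdot 2\right) 153 + E = \left(-11 + 4 \cdot 2\right) 153 - \frac{3919}{8} = \left(-11 + 8\right) 153 - \frac{3919}{8} = \left(-3\right) 153 - \frac{3919}{8} = -459 - \frac{3919}{8} = - \frac{7591}{8}$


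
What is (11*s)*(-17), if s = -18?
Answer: 3366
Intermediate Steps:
(11*s)*(-17) = (11*(-18))*(-17) = -198*(-17) = 3366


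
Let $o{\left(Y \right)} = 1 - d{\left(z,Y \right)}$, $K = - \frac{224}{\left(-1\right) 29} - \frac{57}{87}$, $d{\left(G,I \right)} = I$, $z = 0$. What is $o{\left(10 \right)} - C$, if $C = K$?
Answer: $- \frac{466}{29} \approx -16.069$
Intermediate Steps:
$K = \frac{205}{29}$ ($K = - \frac{224}{-29} - \frac{19}{29} = \left(-224\right) \left(- \frac{1}{29}\right) - \frac{19}{29} = \frac{224}{29} - \frac{19}{29} = \frac{205}{29} \approx 7.069$)
$o{\left(Y \right)} = 1 - Y$
$C = \frac{205}{29} \approx 7.069$
$o{\left(10 \right)} - C = \left(1 - 10\right) - \frac{205}{29} = -9 - \frac{205}{29} = - \frac{466}{29}$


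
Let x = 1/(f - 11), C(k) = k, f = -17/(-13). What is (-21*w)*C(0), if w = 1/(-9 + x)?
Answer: 0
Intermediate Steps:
f = 17/13 (f = -17*(-1/13) = 17/13 ≈ 1.3077)
x = -13/126 (x = 1/(17/13 - 11) = 1/(-126/13) = -13/126 ≈ -0.10317)
w = -126/1147 (w = 1/(-9 - 13/126) = 1/(-1147/126) = -126/1147 ≈ -0.10985)
(-21*w)*C(0) = -21*(-126/1147)*0 = (2646/1147)*0 = 0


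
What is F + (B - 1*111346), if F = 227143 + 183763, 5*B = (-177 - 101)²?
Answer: 1575084/5 ≈ 3.1502e+5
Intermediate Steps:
B = 77284/5 (B = (-177 - 101)²/5 = (⅕)*(-278)² = (⅕)*77284 = 77284/5 ≈ 15457.)
F = 410906
F + (B - 1*111346) = 410906 + (77284/5 - 1*111346) = 410906 + (77284/5 - 111346) = 410906 - 479446/5 = 1575084/5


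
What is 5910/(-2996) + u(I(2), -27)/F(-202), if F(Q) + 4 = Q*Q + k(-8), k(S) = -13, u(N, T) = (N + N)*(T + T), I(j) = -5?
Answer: -119716665/61098926 ≈ -1.9594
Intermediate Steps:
u(N, T) = 4*N*T (u(N, T) = (2*N)*(2*T) = 4*N*T)
F(Q) = -17 + Q**2 (F(Q) = -4 + (Q*Q - 13) = -4 + (Q**2 - 13) = -4 + (-13 + Q**2) = -17 + Q**2)
5910/(-2996) + u(I(2), -27)/F(-202) = 5910/(-2996) + (4*(-5)*(-27))/(-17 + (-202)**2) = 5910*(-1/2996) + 540/(-17 + 40804) = -2955/1498 + 540/40787 = -119716665/61098926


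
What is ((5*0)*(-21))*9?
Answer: 0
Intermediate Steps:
((5*0)*(-21))*9 = (0*(-21))*9 = 0*9 = 0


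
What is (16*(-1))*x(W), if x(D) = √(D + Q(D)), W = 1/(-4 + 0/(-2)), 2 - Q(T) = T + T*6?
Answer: -8*√14 ≈ -29.933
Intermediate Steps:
Q(T) = 2 - 7*T (Q(T) = 2 - (T + T*6) = 2 - (T + 6*T) = 2 - 7*T)
W = -¼ (W = 1/(-4 + 0*(-½)) = 1/(-4 + 0) = 1/(-4) = -¼ ≈ -0.25000)
x(D) = √(2 - 6*D) (x(D) = √(D + (2 - 7*D)) = √(2 - 6*D))
(16*(-1))*x(W) = (16*(-1))*√(2 - 6*(-¼)) = -16*√(2 + 3/2) = -8*√14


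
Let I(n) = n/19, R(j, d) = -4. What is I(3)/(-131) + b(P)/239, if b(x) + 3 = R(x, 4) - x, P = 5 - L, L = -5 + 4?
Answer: -33074/594871 ≈ -0.055599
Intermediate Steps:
L = -1
I(n) = n/19 (I(n) = n*(1/19) = n/19)
P = 6 (P = 5 - 1*(-1) = 5 + 1 = 6)
b(x) = -7 - x (b(x) = -3 + (-4 - x) = -7 - x)
I(3)/(-131) + b(P)/239 = ((1/19)*3)/(-131) + (-7 - 1*6)/239 = (3/19)*(-1/131) + (-7 - 6)*(1/239) = -3/2489 - 13*1/239 = -3/2489 - 13/239 = -33074/594871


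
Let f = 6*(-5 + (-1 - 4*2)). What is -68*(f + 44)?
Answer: 2720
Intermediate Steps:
f = -84 (f = 6*(-5 + (-1 - 8)) = 6*(-5 - 9) = 6*(-14) = -84)
-68*(f + 44) = -68*(-84 + 44) = -68*(-40) = 2720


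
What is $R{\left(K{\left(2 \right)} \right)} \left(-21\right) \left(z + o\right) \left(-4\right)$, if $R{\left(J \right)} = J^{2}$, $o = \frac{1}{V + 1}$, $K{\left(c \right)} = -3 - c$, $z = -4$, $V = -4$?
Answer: $-9100$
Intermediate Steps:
$o = - \frac{1}{3}$ ($o = \frac{1}{-4 + 1} = \frac{1}{-3} = - \frac{1}{3} \approx -0.33333$)
$R{\left(K{\left(2 \right)} \right)} \left(-21\right) \left(z + o\right) \left(-4\right) = \left(-3 - 2\right)^{2} \left(-21\right) \left(-4 - \frac{1}{3}\right) \left(-4\right) = \left(-3 - 2\right)^{2} \left(-21\right) \left(\left(- \frac{13}{3}\right) \left(-4\right)\right) = \left(-5\right)^{2} \left(-21\right) \frac{52}{3} = 25 \left(-21\right) \frac{52}{3} = \left(-525\right) \frac{52}{3} = -9100$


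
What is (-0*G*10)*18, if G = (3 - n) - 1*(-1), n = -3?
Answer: 0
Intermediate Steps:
G = 7 (G = (3 - 1*(-3)) - 1*(-1) = (3 + 3) + 1 = 6 + 1 = 7)
(-0*G*10)*18 = (-0*7*10)*18 = (-2*0*10)*18 = (0*10)*18 = 0*18 = 0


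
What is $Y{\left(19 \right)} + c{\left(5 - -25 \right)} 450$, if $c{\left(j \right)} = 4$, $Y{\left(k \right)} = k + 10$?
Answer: $1829$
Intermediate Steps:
$Y{\left(k \right)} = 10 + k$
$Y{\left(19 \right)} + c{\left(5 - -25 \right)} 450 = \left(10 + 19\right) + 4 \cdot 450 = 29 + 1800 = 1829$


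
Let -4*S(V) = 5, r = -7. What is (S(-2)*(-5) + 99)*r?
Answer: -2947/4 ≈ -736.75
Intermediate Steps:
S(V) = -5/4 (S(V) = -1/4*5 = -5/4)
(S(-2)*(-5) + 99)*r = (-5/4*(-5) + 99)*(-7) = (25/4 + 99)*(-7) = (421/4)*(-7) = -2947/4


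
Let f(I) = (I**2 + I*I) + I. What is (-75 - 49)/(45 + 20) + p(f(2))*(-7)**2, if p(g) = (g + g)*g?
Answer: 636876/65 ≈ 9798.1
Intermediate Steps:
f(I) = I + 2*I**2 (f(I) = (I**2 + I**2) + I = 2*I**2 + I = I + 2*I**2)
p(g) = 2*g**2 (p(g) = (2*g)*g = 2*g**2)
(-75 - 49)/(45 + 20) + p(f(2))*(-7)**2 = (-75 - 49)/(45 + 20) + (2*(2*(1 + 2*2))**2)*(-7)**2 = -124/65 + (2*(2*(1 + 4))**2)*49 = -124*1/65 + (2*(2*5)**2)*49 = -124/65 + (2*10**2)*49 = -124/65 + (2*100)*49 = -124/65 + 200*49 = -124/65 + 9800 = 636876/65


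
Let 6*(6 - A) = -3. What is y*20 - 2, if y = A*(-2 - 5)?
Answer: -912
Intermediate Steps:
A = 13/2 (A = 6 - 1/6*(-3) = 6 + 1/2 = 13/2 ≈ 6.5000)
y = -91/2 (y = 13*(-2 - 5)/2 = (13/2)*(-7) = -91/2 ≈ -45.500)
y*20 - 2 = -91/2*20 - 2 = -910 - 2 = -912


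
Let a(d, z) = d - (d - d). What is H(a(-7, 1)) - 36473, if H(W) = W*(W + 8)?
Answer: -36480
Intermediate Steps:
a(d, z) = d (a(d, z) = d - 1*0 = d + 0 = d)
H(W) = W*(8 + W)
H(a(-7, 1)) - 36473 = -7*(8 - 7) - 36473 = -7*1 - 36473 = -7 - 36473 = -36480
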